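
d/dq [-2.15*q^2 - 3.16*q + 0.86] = -4.3*q - 3.16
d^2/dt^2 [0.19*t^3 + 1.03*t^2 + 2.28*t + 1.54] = 1.14*t + 2.06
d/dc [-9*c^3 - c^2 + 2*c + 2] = -27*c^2 - 2*c + 2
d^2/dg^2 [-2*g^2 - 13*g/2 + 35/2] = -4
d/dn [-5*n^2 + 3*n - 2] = 3 - 10*n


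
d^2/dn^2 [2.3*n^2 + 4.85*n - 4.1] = 4.60000000000000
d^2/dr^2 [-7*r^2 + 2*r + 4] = -14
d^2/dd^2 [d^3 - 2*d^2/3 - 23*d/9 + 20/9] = 6*d - 4/3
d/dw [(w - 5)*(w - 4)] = 2*w - 9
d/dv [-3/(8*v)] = 3/(8*v^2)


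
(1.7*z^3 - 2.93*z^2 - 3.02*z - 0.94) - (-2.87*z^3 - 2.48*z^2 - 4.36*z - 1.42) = 4.57*z^3 - 0.45*z^2 + 1.34*z + 0.48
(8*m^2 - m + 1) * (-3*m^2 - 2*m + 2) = -24*m^4 - 13*m^3 + 15*m^2 - 4*m + 2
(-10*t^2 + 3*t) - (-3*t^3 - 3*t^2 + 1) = 3*t^3 - 7*t^2 + 3*t - 1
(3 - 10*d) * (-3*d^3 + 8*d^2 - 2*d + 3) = 30*d^4 - 89*d^3 + 44*d^2 - 36*d + 9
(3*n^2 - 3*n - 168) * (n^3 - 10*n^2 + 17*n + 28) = 3*n^5 - 33*n^4 - 87*n^3 + 1713*n^2 - 2940*n - 4704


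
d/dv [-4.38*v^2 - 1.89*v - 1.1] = -8.76*v - 1.89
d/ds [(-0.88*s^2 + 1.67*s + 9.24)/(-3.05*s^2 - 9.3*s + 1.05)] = (13.2775*s^2 + 54.516*s + 87.6855)/(9.3025*s^4 + 56.73*s^3 + 80.085*s^2 - 19.53*s + 1.1025)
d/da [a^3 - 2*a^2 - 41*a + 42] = 3*a^2 - 4*a - 41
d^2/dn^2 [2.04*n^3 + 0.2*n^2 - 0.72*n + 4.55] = 12.24*n + 0.4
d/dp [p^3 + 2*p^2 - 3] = p*(3*p + 4)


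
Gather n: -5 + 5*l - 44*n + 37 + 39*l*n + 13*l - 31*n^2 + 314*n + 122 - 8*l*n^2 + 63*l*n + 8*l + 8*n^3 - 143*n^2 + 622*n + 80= 26*l + 8*n^3 + n^2*(-8*l - 174) + n*(102*l + 892) + 234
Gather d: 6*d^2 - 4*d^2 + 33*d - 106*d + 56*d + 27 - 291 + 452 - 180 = 2*d^2 - 17*d + 8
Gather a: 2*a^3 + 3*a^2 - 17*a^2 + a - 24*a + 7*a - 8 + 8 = 2*a^3 - 14*a^2 - 16*a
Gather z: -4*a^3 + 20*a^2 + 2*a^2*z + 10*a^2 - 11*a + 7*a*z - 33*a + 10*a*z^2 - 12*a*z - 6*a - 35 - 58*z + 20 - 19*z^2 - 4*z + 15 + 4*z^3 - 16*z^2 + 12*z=-4*a^3 + 30*a^2 - 50*a + 4*z^3 + z^2*(10*a - 35) + z*(2*a^2 - 5*a - 50)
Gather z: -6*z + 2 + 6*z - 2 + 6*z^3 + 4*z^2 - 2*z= 6*z^3 + 4*z^2 - 2*z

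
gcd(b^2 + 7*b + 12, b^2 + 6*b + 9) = b + 3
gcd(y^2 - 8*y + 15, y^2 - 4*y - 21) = 1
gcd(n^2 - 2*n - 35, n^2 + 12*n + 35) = n + 5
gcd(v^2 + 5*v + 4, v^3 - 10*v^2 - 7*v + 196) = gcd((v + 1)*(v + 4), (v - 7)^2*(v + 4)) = v + 4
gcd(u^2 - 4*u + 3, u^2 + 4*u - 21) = u - 3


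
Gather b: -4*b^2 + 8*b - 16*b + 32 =-4*b^2 - 8*b + 32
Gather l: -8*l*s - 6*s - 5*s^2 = -8*l*s - 5*s^2 - 6*s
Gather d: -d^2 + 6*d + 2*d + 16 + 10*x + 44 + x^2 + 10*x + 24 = -d^2 + 8*d + x^2 + 20*x + 84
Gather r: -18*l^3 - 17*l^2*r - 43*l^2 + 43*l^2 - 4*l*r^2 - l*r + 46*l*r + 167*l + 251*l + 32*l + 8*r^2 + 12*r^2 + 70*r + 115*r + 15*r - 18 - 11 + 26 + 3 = -18*l^3 + 450*l + r^2*(20 - 4*l) + r*(-17*l^2 + 45*l + 200)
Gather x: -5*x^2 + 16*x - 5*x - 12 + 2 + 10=-5*x^2 + 11*x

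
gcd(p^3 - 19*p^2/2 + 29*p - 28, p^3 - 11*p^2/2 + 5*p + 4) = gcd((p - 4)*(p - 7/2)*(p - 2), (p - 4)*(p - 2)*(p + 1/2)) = p^2 - 6*p + 8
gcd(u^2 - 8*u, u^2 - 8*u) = u^2 - 8*u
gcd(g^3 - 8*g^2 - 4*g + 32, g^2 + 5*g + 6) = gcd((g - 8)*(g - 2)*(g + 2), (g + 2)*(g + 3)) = g + 2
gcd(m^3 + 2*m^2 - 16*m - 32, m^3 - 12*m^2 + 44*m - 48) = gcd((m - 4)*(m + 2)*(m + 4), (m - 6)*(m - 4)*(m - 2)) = m - 4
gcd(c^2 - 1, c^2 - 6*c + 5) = c - 1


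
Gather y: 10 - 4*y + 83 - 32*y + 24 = 117 - 36*y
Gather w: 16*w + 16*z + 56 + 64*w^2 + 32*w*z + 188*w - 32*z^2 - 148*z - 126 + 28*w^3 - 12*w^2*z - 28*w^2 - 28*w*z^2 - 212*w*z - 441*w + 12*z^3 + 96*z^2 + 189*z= 28*w^3 + w^2*(36 - 12*z) + w*(-28*z^2 - 180*z - 237) + 12*z^3 + 64*z^2 + 57*z - 70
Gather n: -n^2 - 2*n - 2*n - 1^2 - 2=-n^2 - 4*n - 3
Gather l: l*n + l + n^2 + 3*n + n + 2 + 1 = l*(n + 1) + n^2 + 4*n + 3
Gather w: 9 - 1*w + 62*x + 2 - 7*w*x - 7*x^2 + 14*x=w*(-7*x - 1) - 7*x^2 + 76*x + 11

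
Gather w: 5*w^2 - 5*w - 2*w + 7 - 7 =5*w^2 - 7*w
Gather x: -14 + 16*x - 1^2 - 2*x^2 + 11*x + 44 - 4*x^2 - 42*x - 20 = -6*x^2 - 15*x + 9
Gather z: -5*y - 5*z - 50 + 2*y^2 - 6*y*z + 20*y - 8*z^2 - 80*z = 2*y^2 + 15*y - 8*z^2 + z*(-6*y - 85) - 50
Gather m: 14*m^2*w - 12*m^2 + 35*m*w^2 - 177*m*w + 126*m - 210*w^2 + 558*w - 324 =m^2*(14*w - 12) + m*(35*w^2 - 177*w + 126) - 210*w^2 + 558*w - 324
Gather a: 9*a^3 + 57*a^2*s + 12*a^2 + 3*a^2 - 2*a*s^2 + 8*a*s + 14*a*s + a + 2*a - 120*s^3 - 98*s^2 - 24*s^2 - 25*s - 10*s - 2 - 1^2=9*a^3 + a^2*(57*s + 15) + a*(-2*s^2 + 22*s + 3) - 120*s^3 - 122*s^2 - 35*s - 3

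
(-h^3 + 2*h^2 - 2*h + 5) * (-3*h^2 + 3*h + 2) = 3*h^5 - 9*h^4 + 10*h^3 - 17*h^2 + 11*h + 10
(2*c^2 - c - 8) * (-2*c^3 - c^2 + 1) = -4*c^5 + 17*c^3 + 10*c^2 - c - 8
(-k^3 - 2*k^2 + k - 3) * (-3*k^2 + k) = 3*k^5 + 5*k^4 - 5*k^3 + 10*k^2 - 3*k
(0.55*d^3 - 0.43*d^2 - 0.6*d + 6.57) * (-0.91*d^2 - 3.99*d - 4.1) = -0.5005*d^5 - 1.8032*d^4 + 0.00670000000000015*d^3 - 1.8217*d^2 - 23.7543*d - 26.937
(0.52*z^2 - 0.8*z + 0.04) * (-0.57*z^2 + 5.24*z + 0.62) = -0.2964*z^4 + 3.1808*z^3 - 3.8924*z^2 - 0.2864*z + 0.0248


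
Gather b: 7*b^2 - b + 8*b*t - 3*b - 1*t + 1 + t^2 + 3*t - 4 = 7*b^2 + b*(8*t - 4) + t^2 + 2*t - 3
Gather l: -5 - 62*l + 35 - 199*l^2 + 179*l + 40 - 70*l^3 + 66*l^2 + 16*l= -70*l^3 - 133*l^2 + 133*l + 70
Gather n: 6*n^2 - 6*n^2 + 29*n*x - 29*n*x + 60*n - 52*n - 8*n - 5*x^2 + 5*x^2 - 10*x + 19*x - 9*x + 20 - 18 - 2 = 0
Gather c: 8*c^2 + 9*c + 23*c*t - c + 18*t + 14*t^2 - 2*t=8*c^2 + c*(23*t + 8) + 14*t^2 + 16*t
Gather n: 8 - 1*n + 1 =9 - n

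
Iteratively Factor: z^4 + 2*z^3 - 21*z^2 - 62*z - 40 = (z - 5)*(z^3 + 7*z^2 + 14*z + 8) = (z - 5)*(z + 2)*(z^2 + 5*z + 4) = (z - 5)*(z + 1)*(z + 2)*(z + 4)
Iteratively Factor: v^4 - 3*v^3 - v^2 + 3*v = (v + 1)*(v^3 - 4*v^2 + 3*v) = (v - 3)*(v + 1)*(v^2 - v) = v*(v - 3)*(v + 1)*(v - 1)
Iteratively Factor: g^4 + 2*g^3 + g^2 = (g)*(g^3 + 2*g^2 + g) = g^2*(g^2 + 2*g + 1) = g^2*(g + 1)*(g + 1)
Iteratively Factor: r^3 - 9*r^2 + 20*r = (r - 4)*(r^2 - 5*r) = (r - 5)*(r - 4)*(r)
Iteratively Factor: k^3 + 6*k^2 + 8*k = (k + 4)*(k^2 + 2*k) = (k + 2)*(k + 4)*(k)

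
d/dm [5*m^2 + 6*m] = 10*m + 6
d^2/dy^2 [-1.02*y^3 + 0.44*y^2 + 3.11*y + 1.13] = 0.88 - 6.12*y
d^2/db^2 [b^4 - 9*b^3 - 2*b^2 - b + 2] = 12*b^2 - 54*b - 4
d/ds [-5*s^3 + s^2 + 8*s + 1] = -15*s^2 + 2*s + 8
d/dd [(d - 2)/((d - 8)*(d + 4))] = (-d^2 + 4*d - 40)/(d^4 - 8*d^3 - 48*d^2 + 256*d + 1024)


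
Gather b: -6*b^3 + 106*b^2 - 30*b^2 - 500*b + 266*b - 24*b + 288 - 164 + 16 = -6*b^3 + 76*b^2 - 258*b + 140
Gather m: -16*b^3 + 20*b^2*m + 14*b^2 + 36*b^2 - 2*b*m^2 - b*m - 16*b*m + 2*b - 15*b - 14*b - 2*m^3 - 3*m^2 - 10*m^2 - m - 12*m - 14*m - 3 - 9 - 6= -16*b^3 + 50*b^2 - 27*b - 2*m^3 + m^2*(-2*b - 13) + m*(20*b^2 - 17*b - 27) - 18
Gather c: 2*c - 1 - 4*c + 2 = 1 - 2*c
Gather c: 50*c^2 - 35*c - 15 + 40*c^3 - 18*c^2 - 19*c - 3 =40*c^3 + 32*c^2 - 54*c - 18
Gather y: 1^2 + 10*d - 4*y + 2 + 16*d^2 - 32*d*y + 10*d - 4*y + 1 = 16*d^2 + 20*d + y*(-32*d - 8) + 4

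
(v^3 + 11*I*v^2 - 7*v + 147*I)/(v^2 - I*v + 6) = (v^2 + 14*I*v - 49)/(v + 2*I)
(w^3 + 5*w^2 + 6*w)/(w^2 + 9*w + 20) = w*(w^2 + 5*w + 6)/(w^2 + 9*w + 20)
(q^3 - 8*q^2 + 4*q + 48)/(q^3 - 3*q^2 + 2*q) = (q^3 - 8*q^2 + 4*q + 48)/(q*(q^2 - 3*q + 2))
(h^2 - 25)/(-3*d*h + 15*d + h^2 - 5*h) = (-h - 5)/(3*d - h)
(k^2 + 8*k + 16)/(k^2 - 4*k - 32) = (k + 4)/(k - 8)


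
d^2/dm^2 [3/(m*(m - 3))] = 6*(m^2 + m*(m - 3) + (m - 3)^2)/(m^3*(m - 3)^3)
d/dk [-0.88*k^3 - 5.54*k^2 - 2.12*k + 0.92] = -2.64*k^2 - 11.08*k - 2.12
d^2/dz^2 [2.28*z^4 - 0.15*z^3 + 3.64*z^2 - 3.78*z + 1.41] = 27.36*z^2 - 0.9*z + 7.28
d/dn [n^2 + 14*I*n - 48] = 2*n + 14*I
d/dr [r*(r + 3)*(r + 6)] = 3*r^2 + 18*r + 18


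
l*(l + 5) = l^2 + 5*l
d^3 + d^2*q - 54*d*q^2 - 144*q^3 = (d - 8*q)*(d + 3*q)*(d + 6*q)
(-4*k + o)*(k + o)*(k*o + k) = -4*k^3*o - 4*k^3 - 3*k^2*o^2 - 3*k^2*o + k*o^3 + k*o^2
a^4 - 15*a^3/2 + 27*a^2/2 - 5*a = a*(a - 5)*(a - 2)*(a - 1/2)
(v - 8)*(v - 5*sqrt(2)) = v^2 - 8*v - 5*sqrt(2)*v + 40*sqrt(2)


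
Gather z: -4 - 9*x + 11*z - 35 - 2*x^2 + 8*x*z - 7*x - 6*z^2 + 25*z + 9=-2*x^2 - 16*x - 6*z^2 + z*(8*x + 36) - 30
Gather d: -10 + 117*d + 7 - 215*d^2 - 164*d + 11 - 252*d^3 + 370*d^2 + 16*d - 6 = -252*d^3 + 155*d^2 - 31*d + 2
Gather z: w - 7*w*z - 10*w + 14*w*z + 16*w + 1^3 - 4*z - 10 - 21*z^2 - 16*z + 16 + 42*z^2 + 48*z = 7*w + 21*z^2 + z*(7*w + 28) + 7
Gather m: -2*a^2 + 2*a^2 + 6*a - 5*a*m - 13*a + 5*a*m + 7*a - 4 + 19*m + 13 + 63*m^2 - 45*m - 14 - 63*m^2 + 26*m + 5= 0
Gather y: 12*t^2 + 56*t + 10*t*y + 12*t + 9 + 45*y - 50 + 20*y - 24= 12*t^2 + 68*t + y*(10*t + 65) - 65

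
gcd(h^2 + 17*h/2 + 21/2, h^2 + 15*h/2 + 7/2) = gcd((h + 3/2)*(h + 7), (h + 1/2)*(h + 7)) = h + 7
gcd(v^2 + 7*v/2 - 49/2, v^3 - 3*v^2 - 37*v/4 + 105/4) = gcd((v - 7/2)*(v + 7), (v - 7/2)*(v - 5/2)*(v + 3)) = v - 7/2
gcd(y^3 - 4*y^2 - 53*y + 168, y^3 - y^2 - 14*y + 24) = y - 3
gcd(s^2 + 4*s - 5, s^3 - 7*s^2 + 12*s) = 1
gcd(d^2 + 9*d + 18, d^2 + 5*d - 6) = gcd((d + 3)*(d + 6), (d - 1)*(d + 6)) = d + 6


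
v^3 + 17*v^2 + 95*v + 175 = (v + 5)^2*(v + 7)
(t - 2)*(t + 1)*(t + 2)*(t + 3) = t^4 + 4*t^3 - t^2 - 16*t - 12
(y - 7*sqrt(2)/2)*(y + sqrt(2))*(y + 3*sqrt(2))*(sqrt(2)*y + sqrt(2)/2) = sqrt(2)*y^4 + sqrt(2)*y^3/2 + y^3 - 22*sqrt(2)*y^2 + y^2/2 - 42*y - 11*sqrt(2)*y - 21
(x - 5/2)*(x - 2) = x^2 - 9*x/2 + 5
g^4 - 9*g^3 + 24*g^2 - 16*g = g*(g - 4)^2*(g - 1)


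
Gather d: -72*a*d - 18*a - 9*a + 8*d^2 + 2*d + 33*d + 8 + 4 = -27*a + 8*d^2 + d*(35 - 72*a) + 12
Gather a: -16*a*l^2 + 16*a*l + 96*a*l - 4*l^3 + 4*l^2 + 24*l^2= a*(-16*l^2 + 112*l) - 4*l^3 + 28*l^2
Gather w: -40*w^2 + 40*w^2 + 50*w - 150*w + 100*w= 0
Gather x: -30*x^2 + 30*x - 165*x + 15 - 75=-30*x^2 - 135*x - 60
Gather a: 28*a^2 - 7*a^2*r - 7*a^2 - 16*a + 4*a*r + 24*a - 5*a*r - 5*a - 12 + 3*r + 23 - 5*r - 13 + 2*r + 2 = a^2*(21 - 7*r) + a*(3 - r)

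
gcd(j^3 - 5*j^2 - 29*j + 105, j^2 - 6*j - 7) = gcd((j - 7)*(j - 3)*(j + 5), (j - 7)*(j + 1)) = j - 7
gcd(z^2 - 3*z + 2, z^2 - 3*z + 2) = z^2 - 3*z + 2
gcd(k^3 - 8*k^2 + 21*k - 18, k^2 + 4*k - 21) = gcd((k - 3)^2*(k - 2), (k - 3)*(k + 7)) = k - 3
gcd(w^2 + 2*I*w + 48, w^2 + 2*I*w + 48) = w^2 + 2*I*w + 48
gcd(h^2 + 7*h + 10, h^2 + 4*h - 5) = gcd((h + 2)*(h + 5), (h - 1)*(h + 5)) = h + 5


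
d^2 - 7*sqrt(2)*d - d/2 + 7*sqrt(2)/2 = (d - 1/2)*(d - 7*sqrt(2))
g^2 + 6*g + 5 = (g + 1)*(g + 5)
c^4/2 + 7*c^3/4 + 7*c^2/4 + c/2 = c*(c/2 + 1/2)*(c + 1/2)*(c + 2)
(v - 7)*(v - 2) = v^2 - 9*v + 14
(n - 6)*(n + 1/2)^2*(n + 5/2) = n^4 - 5*n^3/2 - 73*n^2/4 - 127*n/8 - 15/4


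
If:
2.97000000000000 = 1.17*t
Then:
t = 2.54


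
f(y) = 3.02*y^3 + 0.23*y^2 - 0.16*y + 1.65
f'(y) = 9.06*y^2 + 0.46*y - 0.16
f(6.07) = 684.57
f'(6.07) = 336.45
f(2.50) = 49.88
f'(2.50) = 57.62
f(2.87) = 74.48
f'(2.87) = 75.79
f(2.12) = 31.12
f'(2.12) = 41.53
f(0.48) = 1.96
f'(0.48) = 2.15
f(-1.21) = -3.17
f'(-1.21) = 12.55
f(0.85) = 3.53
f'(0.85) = 6.78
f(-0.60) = 1.18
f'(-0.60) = 2.83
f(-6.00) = -641.43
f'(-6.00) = 323.24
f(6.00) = 661.29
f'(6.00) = 328.76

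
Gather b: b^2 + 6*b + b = b^2 + 7*b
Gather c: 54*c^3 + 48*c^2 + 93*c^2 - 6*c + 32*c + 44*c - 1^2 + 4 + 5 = 54*c^3 + 141*c^2 + 70*c + 8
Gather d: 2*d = 2*d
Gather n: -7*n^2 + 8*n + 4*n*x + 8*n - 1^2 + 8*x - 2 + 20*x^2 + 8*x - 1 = -7*n^2 + n*(4*x + 16) + 20*x^2 + 16*x - 4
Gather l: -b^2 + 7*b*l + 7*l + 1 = -b^2 + l*(7*b + 7) + 1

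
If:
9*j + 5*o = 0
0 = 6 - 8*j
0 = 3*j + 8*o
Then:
No Solution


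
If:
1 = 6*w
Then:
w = 1/6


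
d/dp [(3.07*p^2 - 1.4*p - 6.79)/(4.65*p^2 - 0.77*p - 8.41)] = (4.1461*p^2 + 11.5096*p + 6.5457)/(21.6225*p^4 - 7.161*p^3 - 77.6201*p^2 + 12.9514*p + 70.7281)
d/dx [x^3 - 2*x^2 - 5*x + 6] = 3*x^2 - 4*x - 5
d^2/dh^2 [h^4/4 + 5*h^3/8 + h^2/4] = 3*h^2 + 15*h/4 + 1/2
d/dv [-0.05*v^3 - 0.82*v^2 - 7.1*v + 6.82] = -0.15*v^2 - 1.64*v - 7.1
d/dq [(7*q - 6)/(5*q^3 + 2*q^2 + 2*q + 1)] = (-70*q^3 + 76*q^2 + 24*q + 19)/(25*q^6 + 20*q^5 + 24*q^4 + 18*q^3 + 8*q^2 + 4*q + 1)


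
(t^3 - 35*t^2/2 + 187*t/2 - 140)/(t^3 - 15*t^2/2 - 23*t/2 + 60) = (t - 7)/(t + 3)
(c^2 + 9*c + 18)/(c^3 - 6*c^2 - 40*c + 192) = (c + 3)/(c^2 - 12*c + 32)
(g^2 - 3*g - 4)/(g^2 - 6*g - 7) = (g - 4)/(g - 7)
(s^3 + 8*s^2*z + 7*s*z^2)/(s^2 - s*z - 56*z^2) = s*(-s - z)/(-s + 8*z)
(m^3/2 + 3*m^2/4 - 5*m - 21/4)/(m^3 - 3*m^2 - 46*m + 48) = (2*m^3 + 3*m^2 - 20*m - 21)/(4*(m^3 - 3*m^2 - 46*m + 48))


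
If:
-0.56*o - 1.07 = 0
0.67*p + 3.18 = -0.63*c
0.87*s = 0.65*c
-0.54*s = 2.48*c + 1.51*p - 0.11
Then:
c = 4.97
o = -1.91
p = -9.42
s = 3.71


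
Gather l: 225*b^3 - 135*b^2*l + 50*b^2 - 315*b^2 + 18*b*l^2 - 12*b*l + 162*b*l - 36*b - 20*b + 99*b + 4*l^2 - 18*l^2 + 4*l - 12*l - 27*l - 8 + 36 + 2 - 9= 225*b^3 - 265*b^2 + 43*b + l^2*(18*b - 14) + l*(-135*b^2 + 150*b - 35) + 21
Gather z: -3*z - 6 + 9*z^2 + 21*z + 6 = 9*z^2 + 18*z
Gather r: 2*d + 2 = 2*d + 2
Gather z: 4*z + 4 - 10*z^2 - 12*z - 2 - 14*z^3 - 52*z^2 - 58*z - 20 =-14*z^3 - 62*z^2 - 66*z - 18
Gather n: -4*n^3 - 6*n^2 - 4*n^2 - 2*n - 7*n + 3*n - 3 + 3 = -4*n^3 - 10*n^2 - 6*n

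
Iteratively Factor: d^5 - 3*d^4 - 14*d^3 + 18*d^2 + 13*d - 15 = (d - 1)*(d^4 - 2*d^3 - 16*d^2 + 2*d + 15) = (d - 5)*(d - 1)*(d^3 + 3*d^2 - d - 3) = (d - 5)*(d - 1)^2*(d^2 + 4*d + 3) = (d - 5)*(d - 1)^2*(d + 3)*(d + 1)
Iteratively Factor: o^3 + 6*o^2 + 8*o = (o + 4)*(o^2 + 2*o) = o*(o + 4)*(o + 2)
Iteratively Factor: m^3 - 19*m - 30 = (m + 2)*(m^2 - 2*m - 15) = (m + 2)*(m + 3)*(m - 5)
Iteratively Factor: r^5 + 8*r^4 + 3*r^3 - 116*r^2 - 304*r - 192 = (r - 4)*(r^4 + 12*r^3 + 51*r^2 + 88*r + 48) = (r - 4)*(r + 4)*(r^3 + 8*r^2 + 19*r + 12) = (r - 4)*(r + 4)^2*(r^2 + 4*r + 3) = (r - 4)*(r + 1)*(r + 4)^2*(r + 3)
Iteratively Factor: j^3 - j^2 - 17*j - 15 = (j - 5)*(j^2 + 4*j + 3) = (j - 5)*(j + 1)*(j + 3)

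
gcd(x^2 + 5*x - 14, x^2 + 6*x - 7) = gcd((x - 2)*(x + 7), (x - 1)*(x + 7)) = x + 7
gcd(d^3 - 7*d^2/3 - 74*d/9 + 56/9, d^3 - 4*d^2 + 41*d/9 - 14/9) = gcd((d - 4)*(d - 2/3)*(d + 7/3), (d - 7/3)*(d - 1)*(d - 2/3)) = d - 2/3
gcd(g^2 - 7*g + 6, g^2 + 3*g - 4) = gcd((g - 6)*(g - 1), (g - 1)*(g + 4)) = g - 1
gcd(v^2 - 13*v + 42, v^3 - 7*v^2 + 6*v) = v - 6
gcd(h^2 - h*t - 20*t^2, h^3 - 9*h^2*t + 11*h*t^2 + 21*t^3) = 1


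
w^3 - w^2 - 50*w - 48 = (w - 8)*(w + 1)*(w + 6)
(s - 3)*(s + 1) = s^2 - 2*s - 3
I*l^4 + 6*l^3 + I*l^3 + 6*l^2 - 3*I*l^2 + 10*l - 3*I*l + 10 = (l - 5*I)*(l - 2*I)*(l + I)*(I*l + I)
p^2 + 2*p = p*(p + 2)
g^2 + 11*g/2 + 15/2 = (g + 5/2)*(g + 3)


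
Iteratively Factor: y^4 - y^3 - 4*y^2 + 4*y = (y - 2)*(y^3 + y^2 - 2*y) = y*(y - 2)*(y^2 + y - 2) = y*(y - 2)*(y - 1)*(y + 2)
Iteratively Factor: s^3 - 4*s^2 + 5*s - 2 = (s - 1)*(s^2 - 3*s + 2) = (s - 1)^2*(s - 2)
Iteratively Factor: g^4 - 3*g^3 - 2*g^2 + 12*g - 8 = (g - 2)*(g^3 - g^2 - 4*g + 4) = (g - 2)*(g + 2)*(g^2 - 3*g + 2) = (g - 2)^2*(g + 2)*(g - 1)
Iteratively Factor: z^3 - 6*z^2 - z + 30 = (z - 3)*(z^2 - 3*z - 10) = (z - 5)*(z - 3)*(z + 2)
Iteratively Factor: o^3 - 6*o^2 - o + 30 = (o - 3)*(o^2 - 3*o - 10) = (o - 3)*(o + 2)*(o - 5)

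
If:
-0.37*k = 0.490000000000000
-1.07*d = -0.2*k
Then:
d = -0.25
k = -1.32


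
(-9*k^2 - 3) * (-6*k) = 54*k^3 + 18*k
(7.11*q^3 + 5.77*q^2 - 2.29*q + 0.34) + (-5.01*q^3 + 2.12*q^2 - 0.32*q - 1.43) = 2.1*q^3 + 7.89*q^2 - 2.61*q - 1.09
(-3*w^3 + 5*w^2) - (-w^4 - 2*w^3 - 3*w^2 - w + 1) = w^4 - w^3 + 8*w^2 + w - 1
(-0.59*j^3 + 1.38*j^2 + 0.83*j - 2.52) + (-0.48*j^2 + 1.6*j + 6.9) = -0.59*j^3 + 0.9*j^2 + 2.43*j + 4.38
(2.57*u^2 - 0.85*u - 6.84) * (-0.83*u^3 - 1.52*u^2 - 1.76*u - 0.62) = -2.1331*u^5 - 3.2009*u^4 + 2.446*u^3 + 10.2994*u^2 + 12.5654*u + 4.2408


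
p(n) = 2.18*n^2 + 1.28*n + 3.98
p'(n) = 4.36*n + 1.28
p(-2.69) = 16.31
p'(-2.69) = -10.45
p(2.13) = 16.60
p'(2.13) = 10.57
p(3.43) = 34.02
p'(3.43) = 16.23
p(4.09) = 45.68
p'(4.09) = 19.11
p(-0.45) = 3.85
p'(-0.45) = -0.68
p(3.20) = 30.40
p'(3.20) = 15.23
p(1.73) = 12.72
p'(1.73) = 8.82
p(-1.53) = 7.12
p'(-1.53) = -5.39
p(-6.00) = 74.78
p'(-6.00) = -24.88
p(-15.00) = 475.28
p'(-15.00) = -64.12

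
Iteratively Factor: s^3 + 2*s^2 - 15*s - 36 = (s + 3)*(s^2 - s - 12) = (s + 3)^2*(s - 4)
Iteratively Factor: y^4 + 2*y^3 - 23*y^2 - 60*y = (y - 5)*(y^3 + 7*y^2 + 12*y) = y*(y - 5)*(y^2 + 7*y + 12) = y*(y - 5)*(y + 4)*(y + 3)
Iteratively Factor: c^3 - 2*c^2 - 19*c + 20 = (c + 4)*(c^2 - 6*c + 5) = (c - 5)*(c + 4)*(c - 1)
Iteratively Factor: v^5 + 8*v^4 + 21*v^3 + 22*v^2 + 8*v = (v + 4)*(v^4 + 4*v^3 + 5*v^2 + 2*v) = (v + 1)*(v + 4)*(v^3 + 3*v^2 + 2*v) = (v + 1)*(v + 2)*(v + 4)*(v^2 + v) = (v + 1)^2*(v + 2)*(v + 4)*(v)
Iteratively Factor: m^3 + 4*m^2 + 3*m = (m + 1)*(m^2 + 3*m) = (m + 1)*(m + 3)*(m)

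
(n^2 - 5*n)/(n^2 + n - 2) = n*(n - 5)/(n^2 + n - 2)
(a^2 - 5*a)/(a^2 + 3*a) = (a - 5)/(a + 3)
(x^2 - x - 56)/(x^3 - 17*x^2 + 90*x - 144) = (x + 7)/(x^2 - 9*x + 18)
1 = 1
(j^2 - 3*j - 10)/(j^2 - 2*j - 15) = (j + 2)/(j + 3)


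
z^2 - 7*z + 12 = (z - 4)*(z - 3)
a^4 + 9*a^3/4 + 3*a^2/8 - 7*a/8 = a*(a - 1/2)*(a + 1)*(a + 7/4)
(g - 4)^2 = g^2 - 8*g + 16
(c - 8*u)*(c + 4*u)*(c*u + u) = c^3*u - 4*c^2*u^2 + c^2*u - 32*c*u^3 - 4*c*u^2 - 32*u^3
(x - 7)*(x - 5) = x^2 - 12*x + 35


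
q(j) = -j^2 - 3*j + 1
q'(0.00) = -3.00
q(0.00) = 1.00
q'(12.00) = -27.00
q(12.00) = -179.00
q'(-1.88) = 0.76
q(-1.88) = 3.11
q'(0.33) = -3.66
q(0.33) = -0.10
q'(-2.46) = 1.92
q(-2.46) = 2.33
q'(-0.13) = -2.74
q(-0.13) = 1.37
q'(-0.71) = -1.58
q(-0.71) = 2.63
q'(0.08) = -3.16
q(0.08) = 0.75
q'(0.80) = -4.60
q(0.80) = -2.04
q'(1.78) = -6.56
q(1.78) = -7.51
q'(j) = -2*j - 3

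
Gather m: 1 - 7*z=1 - 7*z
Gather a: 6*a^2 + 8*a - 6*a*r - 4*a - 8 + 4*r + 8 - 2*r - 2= 6*a^2 + a*(4 - 6*r) + 2*r - 2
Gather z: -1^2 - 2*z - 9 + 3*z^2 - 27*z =3*z^2 - 29*z - 10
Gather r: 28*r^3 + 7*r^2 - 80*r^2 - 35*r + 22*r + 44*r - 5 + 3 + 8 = 28*r^3 - 73*r^2 + 31*r + 6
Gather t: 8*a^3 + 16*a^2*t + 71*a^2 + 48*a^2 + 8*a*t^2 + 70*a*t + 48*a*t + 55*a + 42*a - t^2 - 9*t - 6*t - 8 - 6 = 8*a^3 + 119*a^2 + 97*a + t^2*(8*a - 1) + t*(16*a^2 + 118*a - 15) - 14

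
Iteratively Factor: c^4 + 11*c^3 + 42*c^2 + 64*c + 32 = (c + 2)*(c^3 + 9*c^2 + 24*c + 16) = (c + 1)*(c + 2)*(c^2 + 8*c + 16) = (c + 1)*(c + 2)*(c + 4)*(c + 4)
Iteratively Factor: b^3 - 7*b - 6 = (b + 1)*(b^2 - b - 6) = (b - 3)*(b + 1)*(b + 2)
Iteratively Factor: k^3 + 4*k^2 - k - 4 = (k + 4)*(k^2 - 1) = (k - 1)*(k + 4)*(k + 1)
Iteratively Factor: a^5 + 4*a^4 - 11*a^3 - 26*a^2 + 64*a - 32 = (a + 4)*(a^4 - 11*a^2 + 18*a - 8) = (a - 2)*(a + 4)*(a^3 + 2*a^2 - 7*a + 4) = (a - 2)*(a - 1)*(a + 4)*(a^2 + 3*a - 4) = (a - 2)*(a - 1)^2*(a + 4)*(a + 4)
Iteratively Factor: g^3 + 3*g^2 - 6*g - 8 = (g + 4)*(g^2 - g - 2) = (g + 1)*(g + 4)*(g - 2)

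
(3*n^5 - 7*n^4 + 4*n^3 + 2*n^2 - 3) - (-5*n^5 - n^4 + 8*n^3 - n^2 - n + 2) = 8*n^5 - 6*n^4 - 4*n^3 + 3*n^2 + n - 5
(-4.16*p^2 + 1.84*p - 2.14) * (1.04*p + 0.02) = -4.3264*p^3 + 1.8304*p^2 - 2.1888*p - 0.0428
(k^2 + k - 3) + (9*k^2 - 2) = 10*k^2 + k - 5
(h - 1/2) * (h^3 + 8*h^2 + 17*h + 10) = h^4 + 15*h^3/2 + 13*h^2 + 3*h/2 - 5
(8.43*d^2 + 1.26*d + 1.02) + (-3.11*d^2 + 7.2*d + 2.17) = 5.32*d^2 + 8.46*d + 3.19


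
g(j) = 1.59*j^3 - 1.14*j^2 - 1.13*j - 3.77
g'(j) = 4.77*j^2 - 2.28*j - 1.13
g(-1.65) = -12.15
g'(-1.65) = 15.62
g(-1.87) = -16.04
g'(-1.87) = 19.81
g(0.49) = -4.41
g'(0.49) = -1.10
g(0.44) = -4.35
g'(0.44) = -1.21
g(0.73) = -4.58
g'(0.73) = -0.25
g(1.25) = -3.86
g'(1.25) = 3.47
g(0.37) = -4.26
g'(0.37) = -1.32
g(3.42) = 42.63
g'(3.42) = 46.86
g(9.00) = 1052.83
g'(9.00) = 364.72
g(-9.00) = -1245.05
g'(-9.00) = 405.76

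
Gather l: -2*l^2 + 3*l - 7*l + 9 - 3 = -2*l^2 - 4*l + 6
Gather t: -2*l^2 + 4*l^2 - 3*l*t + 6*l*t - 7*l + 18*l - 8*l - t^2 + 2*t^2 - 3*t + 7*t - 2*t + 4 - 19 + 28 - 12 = 2*l^2 + 3*l + t^2 + t*(3*l + 2) + 1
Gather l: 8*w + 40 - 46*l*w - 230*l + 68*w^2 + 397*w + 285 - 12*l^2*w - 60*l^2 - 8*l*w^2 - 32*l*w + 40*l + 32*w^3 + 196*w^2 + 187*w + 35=l^2*(-12*w - 60) + l*(-8*w^2 - 78*w - 190) + 32*w^3 + 264*w^2 + 592*w + 360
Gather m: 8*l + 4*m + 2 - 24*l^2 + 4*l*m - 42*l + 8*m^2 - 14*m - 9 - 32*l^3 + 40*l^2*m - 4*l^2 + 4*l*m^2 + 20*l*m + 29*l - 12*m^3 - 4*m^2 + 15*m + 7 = -32*l^3 - 28*l^2 - 5*l - 12*m^3 + m^2*(4*l + 4) + m*(40*l^2 + 24*l + 5)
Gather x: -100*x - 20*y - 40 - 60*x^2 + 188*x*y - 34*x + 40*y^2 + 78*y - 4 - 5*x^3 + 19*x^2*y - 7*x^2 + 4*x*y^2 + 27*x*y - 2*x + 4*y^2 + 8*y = -5*x^3 + x^2*(19*y - 67) + x*(4*y^2 + 215*y - 136) + 44*y^2 + 66*y - 44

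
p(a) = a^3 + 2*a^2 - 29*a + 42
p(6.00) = 156.00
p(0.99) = 16.22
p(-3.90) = 126.20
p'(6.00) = 103.00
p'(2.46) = -1.01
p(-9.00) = -264.00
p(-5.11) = 108.98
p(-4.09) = 125.65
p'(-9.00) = 178.00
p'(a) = 3*a^2 + 4*a - 29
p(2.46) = -2.35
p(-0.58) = 59.30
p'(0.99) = -22.10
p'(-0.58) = -30.31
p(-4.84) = 115.83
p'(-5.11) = 28.90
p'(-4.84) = 21.92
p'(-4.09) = 4.82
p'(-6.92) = 86.98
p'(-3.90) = 1.03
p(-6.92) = 7.08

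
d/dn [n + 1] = 1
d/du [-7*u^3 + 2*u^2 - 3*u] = -21*u^2 + 4*u - 3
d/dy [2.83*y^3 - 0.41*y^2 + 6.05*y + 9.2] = 8.49*y^2 - 0.82*y + 6.05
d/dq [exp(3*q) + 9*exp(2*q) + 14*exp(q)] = (3*exp(2*q) + 18*exp(q) + 14)*exp(q)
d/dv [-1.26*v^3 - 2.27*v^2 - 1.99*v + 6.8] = -3.78*v^2 - 4.54*v - 1.99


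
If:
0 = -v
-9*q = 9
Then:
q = -1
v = 0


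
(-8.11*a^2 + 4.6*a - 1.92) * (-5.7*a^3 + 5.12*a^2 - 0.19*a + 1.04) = 46.227*a^5 - 67.7432*a^4 + 36.0369*a^3 - 19.1388*a^2 + 5.1488*a - 1.9968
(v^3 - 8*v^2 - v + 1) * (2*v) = 2*v^4 - 16*v^3 - 2*v^2 + 2*v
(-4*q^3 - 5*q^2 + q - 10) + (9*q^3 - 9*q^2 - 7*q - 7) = 5*q^3 - 14*q^2 - 6*q - 17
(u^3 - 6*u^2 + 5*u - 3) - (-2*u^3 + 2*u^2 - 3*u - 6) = 3*u^3 - 8*u^2 + 8*u + 3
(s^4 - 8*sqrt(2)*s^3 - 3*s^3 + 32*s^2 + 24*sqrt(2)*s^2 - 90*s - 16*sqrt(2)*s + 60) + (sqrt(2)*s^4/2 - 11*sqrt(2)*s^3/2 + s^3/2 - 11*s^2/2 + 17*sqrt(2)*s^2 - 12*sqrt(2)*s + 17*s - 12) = sqrt(2)*s^4/2 + s^4 - 27*sqrt(2)*s^3/2 - 5*s^3/2 + 53*s^2/2 + 41*sqrt(2)*s^2 - 73*s - 28*sqrt(2)*s + 48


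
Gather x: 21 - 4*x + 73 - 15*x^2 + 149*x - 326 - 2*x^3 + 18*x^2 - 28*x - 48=-2*x^3 + 3*x^2 + 117*x - 280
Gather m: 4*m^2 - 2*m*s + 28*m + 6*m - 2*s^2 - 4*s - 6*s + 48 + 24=4*m^2 + m*(34 - 2*s) - 2*s^2 - 10*s + 72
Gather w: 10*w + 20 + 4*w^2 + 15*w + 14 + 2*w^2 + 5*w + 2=6*w^2 + 30*w + 36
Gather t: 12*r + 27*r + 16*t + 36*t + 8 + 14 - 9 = 39*r + 52*t + 13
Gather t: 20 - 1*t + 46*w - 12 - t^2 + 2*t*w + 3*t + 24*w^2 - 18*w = -t^2 + t*(2*w + 2) + 24*w^2 + 28*w + 8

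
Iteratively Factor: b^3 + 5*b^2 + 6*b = (b + 3)*(b^2 + 2*b) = (b + 2)*(b + 3)*(b)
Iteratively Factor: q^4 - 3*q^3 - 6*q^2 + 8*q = (q - 1)*(q^3 - 2*q^2 - 8*q) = q*(q - 1)*(q^2 - 2*q - 8) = q*(q - 4)*(q - 1)*(q + 2)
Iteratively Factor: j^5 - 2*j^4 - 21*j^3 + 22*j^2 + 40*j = (j)*(j^4 - 2*j^3 - 21*j^2 + 22*j + 40) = j*(j + 4)*(j^3 - 6*j^2 + 3*j + 10) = j*(j + 1)*(j + 4)*(j^2 - 7*j + 10) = j*(j - 5)*(j + 1)*(j + 4)*(j - 2)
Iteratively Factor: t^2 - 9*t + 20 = (t - 5)*(t - 4)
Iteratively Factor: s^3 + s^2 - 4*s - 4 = (s - 2)*(s^2 + 3*s + 2) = (s - 2)*(s + 2)*(s + 1)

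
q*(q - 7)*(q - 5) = q^3 - 12*q^2 + 35*q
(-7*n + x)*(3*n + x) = -21*n^2 - 4*n*x + x^2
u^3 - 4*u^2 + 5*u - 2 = (u - 2)*(u - 1)^2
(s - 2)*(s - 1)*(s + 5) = s^3 + 2*s^2 - 13*s + 10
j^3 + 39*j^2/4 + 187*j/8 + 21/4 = (j + 1/4)*(j + 7/2)*(j + 6)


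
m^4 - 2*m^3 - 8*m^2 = m^2*(m - 4)*(m + 2)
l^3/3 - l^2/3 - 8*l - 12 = (l/3 + 1)*(l - 6)*(l + 2)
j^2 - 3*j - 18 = (j - 6)*(j + 3)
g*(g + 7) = g^2 + 7*g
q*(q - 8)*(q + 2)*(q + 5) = q^4 - q^3 - 46*q^2 - 80*q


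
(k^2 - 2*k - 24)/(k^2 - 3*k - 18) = (k + 4)/(k + 3)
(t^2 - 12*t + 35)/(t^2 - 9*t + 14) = (t - 5)/(t - 2)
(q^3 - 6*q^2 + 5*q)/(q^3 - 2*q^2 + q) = (q - 5)/(q - 1)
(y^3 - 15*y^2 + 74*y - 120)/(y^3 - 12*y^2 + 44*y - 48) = (y - 5)/(y - 2)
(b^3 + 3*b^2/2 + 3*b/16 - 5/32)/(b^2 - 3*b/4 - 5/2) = (b^2 + b/4 - 1/8)/(b - 2)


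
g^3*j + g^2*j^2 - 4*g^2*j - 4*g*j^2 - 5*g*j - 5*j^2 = (g - 5)*(g + j)*(g*j + j)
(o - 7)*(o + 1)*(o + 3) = o^3 - 3*o^2 - 25*o - 21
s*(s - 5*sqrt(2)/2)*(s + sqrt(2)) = s^3 - 3*sqrt(2)*s^2/2 - 5*s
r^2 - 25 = (r - 5)*(r + 5)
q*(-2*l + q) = -2*l*q + q^2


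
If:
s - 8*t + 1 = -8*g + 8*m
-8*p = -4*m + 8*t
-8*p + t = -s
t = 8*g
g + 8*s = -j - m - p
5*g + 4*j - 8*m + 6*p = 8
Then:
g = 171/26948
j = 114631/53896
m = 1265/26948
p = -1471/53896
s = -1813/6737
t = 342/6737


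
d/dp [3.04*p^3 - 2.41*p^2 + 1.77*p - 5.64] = 9.12*p^2 - 4.82*p + 1.77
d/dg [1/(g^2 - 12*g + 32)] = 2*(6 - g)/(g^2 - 12*g + 32)^2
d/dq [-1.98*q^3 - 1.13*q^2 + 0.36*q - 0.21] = -5.94*q^2 - 2.26*q + 0.36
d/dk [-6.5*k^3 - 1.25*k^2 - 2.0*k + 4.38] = -19.5*k^2 - 2.5*k - 2.0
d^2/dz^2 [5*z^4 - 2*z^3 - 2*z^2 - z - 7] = 60*z^2 - 12*z - 4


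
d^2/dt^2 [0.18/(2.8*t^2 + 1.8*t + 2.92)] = (-2.8224*t^2 - 1.8144*t + 0.18*(5.6*t + 1.8)*(11.2*t + 3.6) - 2.94336)/(2.8*t^2 + 1.8*t + 2.92)^3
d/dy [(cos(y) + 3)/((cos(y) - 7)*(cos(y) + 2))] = (-sin(y)^2 + 6*cos(y))*sin(y)/((cos(y) - 7)^2*(cos(y) + 2)^2)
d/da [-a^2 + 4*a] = 4 - 2*a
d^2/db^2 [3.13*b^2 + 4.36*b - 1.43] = 6.26000000000000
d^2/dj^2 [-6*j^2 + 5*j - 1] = -12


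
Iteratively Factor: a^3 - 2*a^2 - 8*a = (a - 4)*(a^2 + 2*a) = a*(a - 4)*(a + 2)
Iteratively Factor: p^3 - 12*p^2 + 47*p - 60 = (p - 4)*(p^2 - 8*p + 15) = (p - 4)*(p - 3)*(p - 5)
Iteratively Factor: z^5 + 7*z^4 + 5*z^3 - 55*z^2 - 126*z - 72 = (z + 2)*(z^4 + 5*z^3 - 5*z^2 - 45*z - 36) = (z - 3)*(z + 2)*(z^3 + 8*z^2 + 19*z + 12) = (z - 3)*(z + 2)*(z + 3)*(z^2 + 5*z + 4) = (z - 3)*(z + 2)*(z + 3)*(z + 4)*(z + 1)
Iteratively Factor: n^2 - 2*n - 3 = (n - 3)*(n + 1)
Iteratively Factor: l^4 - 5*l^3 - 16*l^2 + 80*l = (l)*(l^3 - 5*l^2 - 16*l + 80) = l*(l + 4)*(l^2 - 9*l + 20) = l*(l - 5)*(l + 4)*(l - 4)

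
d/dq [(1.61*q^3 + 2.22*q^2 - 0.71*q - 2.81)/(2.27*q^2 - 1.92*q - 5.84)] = (3.6547*q^4 - 6.1824*q^3 - 30.8579*q^2 - 13.1722*q - 1.2488)/(5.1529*q^4 - 8.7168*q^3 - 22.8272*q^2 + 22.4256*q + 34.1056)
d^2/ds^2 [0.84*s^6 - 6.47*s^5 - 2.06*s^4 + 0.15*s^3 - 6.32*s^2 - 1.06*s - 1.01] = 25.2*s^4 - 129.4*s^3 - 24.72*s^2 + 0.9*s - 12.64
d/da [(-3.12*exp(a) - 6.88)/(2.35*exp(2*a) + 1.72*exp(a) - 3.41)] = (7.332*exp(2*a) + 32.336*exp(a) + 22.4728)*exp(a)/(5.5225*exp(4*a) + 8.084*exp(3*a) - 13.0686*exp(2*a) - 11.7304*exp(a) + 11.6281)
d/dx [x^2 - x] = 2*x - 1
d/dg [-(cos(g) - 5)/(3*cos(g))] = 5*sin(g)/(3*cos(g)^2)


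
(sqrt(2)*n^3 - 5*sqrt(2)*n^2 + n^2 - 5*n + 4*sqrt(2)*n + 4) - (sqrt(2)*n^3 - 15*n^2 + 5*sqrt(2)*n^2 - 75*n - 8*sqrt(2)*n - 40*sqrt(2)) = -10*sqrt(2)*n^2 + 16*n^2 + 12*sqrt(2)*n + 70*n + 4 + 40*sqrt(2)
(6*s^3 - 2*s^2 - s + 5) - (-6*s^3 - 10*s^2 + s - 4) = 12*s^3 + 8*s^2 - 2*s + 9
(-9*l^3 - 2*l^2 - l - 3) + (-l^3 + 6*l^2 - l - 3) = -10*l^3 + 4*l^2 - 2*l - 6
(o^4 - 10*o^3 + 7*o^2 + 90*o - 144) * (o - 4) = o^5 - 14*o^4 + 47*o^3 + 62*o^2 - 504*o + 576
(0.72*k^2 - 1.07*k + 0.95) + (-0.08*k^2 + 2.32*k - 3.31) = 0.64*k^2 + 1.25*k - 2.36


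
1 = 1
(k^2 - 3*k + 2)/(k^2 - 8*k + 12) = (k - 1)/(k - 6)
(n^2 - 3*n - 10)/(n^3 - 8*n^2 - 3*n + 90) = (n + 2)/(n^2 - 3*n - 18)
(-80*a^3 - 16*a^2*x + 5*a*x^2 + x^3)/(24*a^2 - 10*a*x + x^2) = (20*a^2 + 9*a*x + x^2)/(-6*a + x)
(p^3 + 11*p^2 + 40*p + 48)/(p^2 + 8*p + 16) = p + 3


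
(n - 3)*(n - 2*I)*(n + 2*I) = n^3 - 3*n^2 + 4*n - 12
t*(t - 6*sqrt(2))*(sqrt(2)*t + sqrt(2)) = sqrt(2)*t^3 - 12*t^2 + sqrt(2)*t^2 - 12*t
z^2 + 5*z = z*(z + 5)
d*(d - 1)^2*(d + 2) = d^4 - 3*d^2 + 2*d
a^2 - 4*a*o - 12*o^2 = (a - 6*o)*(a + 2*o)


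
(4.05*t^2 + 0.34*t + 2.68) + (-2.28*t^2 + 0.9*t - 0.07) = 1.77*t^2 + 1.24*t + 2.61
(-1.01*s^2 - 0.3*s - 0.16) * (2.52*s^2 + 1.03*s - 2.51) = -2.5452*s^4 - 1.7963*s^3 + 1.8229*s^2 + 0.5882*s + 0.4016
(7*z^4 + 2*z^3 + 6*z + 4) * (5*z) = 35*z^5 + 10*z^4 + 30*z^2 + 20*z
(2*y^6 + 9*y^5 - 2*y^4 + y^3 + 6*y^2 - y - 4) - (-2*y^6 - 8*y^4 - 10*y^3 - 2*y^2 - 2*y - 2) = 4*y^6 + 9*y^5 + 6*y^4 + 11*y^3 + 8*y^2 + y - 2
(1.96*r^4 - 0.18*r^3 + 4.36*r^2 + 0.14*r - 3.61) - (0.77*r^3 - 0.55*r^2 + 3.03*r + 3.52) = 1.96*r^4 - 0.95*r^3 + 4.91*r^2 - 2.89*r - 7.13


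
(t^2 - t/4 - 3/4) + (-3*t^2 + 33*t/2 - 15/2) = -2*t^2 + 65*t/4 - 33/4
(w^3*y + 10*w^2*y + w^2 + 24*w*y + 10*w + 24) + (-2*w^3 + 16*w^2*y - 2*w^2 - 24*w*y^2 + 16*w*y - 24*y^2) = w^3*y - 2*w^3 + 26*w^2*y - w^2 - 24*w*y^2 + 40*w*y + 10*w - 24*y^2 + 24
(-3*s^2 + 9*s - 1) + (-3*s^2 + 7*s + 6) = -6*s^2 + 16*s + 5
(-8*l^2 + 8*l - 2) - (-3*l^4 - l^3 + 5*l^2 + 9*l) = 3*l^4 + l^3 - 13*l^2 - l - 2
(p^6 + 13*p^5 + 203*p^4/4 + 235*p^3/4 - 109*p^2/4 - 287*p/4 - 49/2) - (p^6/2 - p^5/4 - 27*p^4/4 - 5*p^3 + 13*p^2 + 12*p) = p^6/2 + 53*p^5/4 + 115*p^4/2 + 255*p^3/4 - 161*p^2/4 - 335*p/4 - 49/2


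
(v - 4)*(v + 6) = v^2 + 2*v - 24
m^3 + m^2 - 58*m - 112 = (m - 8)*(m + 2)*(m + 7)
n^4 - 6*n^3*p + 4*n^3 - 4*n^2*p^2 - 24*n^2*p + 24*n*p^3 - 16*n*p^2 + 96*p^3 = (n + 4)*(n - 6*p)*(n - 2*p)*(n + 2*p)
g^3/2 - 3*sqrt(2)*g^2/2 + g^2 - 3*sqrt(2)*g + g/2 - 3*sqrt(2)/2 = (g/2 + 1/2)*(g + 1)*(g - 3*sqrt(2))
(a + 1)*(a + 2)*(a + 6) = a^3 + 9*a^2 + 20*a + 12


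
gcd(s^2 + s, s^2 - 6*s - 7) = s + 1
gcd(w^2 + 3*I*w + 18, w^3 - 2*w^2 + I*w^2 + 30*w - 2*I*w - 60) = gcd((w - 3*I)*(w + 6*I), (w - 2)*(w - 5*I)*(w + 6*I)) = w + 6*I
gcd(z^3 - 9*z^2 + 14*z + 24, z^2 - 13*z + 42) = z - 6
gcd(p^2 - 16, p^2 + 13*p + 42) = 1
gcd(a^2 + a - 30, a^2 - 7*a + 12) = 1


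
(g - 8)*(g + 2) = g^2 - 6*g - 16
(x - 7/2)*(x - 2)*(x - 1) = x^3 - 13*x^2/2 + 25*x/2 - 7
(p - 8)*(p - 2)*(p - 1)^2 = p^4 - 12*p^3 + 37*p^2 - 42*p + 16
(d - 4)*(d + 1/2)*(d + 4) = d^3 + d^2/2 - 16*d - 8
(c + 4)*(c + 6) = c^2 + 10*c + 24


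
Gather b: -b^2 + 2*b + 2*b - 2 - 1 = -b^2 + 4*b - 3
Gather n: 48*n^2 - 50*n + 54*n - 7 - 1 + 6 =48*n^2 + 4*n - 2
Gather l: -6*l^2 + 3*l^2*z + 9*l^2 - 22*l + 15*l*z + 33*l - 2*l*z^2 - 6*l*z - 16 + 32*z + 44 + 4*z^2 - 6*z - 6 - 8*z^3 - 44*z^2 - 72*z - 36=l^2*(3*z + 3) + l*(-2*z^2 + 9*z + 11) - 8*z^3 - 40*z^2 - 46*z - 14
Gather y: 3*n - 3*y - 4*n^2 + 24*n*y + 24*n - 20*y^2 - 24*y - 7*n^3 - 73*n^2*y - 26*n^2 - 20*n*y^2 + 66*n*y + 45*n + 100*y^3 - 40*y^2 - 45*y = -7*n^3 - 30*n^2 + 72*n + 100*y^3 + y^2*(-20*n - 60) + y*(-73*n^2 + 90*n - 72)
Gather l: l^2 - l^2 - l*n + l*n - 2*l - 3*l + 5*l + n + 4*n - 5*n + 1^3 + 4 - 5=0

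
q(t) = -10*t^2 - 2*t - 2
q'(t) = -20*t - 2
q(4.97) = -258.95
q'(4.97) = -101.40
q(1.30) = -21.50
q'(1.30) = -28.00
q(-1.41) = -19.06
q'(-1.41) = 26.20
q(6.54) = -442.80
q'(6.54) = -132.80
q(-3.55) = -120.92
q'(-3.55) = 69.00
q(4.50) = -213.50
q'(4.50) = -92.00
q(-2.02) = -38.76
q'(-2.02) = 38.40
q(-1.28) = -15.82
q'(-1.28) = 23.60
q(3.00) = -98.00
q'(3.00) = -62.00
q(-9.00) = -794.00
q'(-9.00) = 178.00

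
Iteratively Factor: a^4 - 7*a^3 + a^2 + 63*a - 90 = (a - 3)*(a^3 - 4*a^2 - 11*a + 30) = (a - 3)*(a - 2)*(a^2 - 2*a - 15) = (a - 5)*(a - 3)*(a - 2)*(a + 3)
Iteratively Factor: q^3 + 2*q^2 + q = (q + 1)*(q^2 + q) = q*(q + 1)*(q + 1)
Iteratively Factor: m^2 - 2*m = (m)*(m - 2)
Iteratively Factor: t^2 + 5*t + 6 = (t + 3)*(t + 2)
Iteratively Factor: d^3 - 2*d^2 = (d - 2)*(d^2) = d*(d - 2)*(d)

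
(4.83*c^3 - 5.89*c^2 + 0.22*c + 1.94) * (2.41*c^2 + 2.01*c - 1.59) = 11.6403*c^5 - 4.4866*c^4 - 18.9884*c^3 + 14.4827*c^2 + 3.5496*c - 3.0846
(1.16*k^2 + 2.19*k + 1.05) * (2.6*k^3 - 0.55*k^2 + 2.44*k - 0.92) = 3.016*k^5 + 5.056*k^4 + 4.3559*k^3 + 3.6989*k^2 + 0.5472*k - 0.966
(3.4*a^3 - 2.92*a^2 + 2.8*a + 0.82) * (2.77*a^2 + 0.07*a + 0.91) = 9.418*a^5 - 7.8504*a^4 + 10.6456*a^3 - 0.1898*a^2 + 2.6054*a + 0.7462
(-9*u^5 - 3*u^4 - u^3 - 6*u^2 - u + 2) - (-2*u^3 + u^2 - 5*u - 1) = -9*u^5 - 3*u^4 + u^3 - 7*u^2 + 4*u + 3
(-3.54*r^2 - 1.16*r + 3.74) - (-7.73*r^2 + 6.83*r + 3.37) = 4.19*r^2 - 7.99*r + 0.37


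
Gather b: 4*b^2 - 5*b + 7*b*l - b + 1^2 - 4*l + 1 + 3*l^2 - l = 4*b^2 + b*(7*l - 6) + 3*l^2 - 5*l + 2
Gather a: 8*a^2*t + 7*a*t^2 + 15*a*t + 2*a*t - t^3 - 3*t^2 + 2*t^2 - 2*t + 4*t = 8*a^2*t + a*(7*t^2 + 17*t) - t^3 - t^2 + 2*t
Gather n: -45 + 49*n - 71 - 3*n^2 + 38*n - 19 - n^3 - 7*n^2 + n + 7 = -n^3 - 10*n^2 + 88*n - 128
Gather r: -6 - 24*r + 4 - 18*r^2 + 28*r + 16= -18*r^2 + 4*r + 14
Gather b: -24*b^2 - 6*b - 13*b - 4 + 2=-24*b^2 - 19*b - 2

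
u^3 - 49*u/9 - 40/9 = (u - 8/3)*(u + 1)*(u + 5/3)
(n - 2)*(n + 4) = n^2 + 2*n - 8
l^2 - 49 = (l - 7)*(l + 7)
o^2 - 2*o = o*(o - 2)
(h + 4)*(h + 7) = h^2 + 11*h + 28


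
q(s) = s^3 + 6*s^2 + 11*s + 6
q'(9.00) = 362.00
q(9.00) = 1320.00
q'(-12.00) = 299.00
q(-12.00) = -990.00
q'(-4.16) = 13.00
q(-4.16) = -7.92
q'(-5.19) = 29.53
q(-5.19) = -29.27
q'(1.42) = 34.09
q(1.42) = 36.58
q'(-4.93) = 24.75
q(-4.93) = -22.22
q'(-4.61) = 19.44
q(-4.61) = -15.17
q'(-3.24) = 3.61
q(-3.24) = -0.67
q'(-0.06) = 10.29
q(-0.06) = 5.36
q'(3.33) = 84.23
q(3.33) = 146.09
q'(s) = 3*s^2 + 12*s + 11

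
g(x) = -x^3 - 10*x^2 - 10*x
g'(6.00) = -238.00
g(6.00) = -636.00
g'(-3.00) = 23.00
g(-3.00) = -33.00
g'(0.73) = -26.20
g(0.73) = -13.02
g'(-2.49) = 21.20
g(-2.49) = -21.66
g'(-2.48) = 21.15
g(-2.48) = -21.45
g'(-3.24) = 23.31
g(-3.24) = -38.56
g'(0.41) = -18.70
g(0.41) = -5.85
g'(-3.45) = 23.29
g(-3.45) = -43.46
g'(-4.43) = 19.73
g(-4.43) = -65.01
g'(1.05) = -34.31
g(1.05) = -22.68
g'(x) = -3*x^2 - 20*x - 10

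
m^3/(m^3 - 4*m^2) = m/(m - 4)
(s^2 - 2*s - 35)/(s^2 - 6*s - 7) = (s + 5)/(s + 1)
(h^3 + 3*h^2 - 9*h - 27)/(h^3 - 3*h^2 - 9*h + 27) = (h + 3)/(h - 3)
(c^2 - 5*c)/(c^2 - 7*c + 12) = c*(c - 5)/(c^2 - 7*c + 12)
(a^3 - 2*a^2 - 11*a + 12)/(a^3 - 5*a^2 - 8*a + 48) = (a - 1)/(a - 4)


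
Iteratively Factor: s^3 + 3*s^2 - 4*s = (s + 4)*(s^2 - s) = s*(s + 4)*(s - 1)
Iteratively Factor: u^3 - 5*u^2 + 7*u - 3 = (u - 3)*(u^2 - 2*u + 1) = (u - 3)*(u - 1)*(u - 1)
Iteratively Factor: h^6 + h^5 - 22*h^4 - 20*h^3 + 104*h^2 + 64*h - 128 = (h + 4)*(h^5 - 3*h^4 - 10*h^3 + 20*h^2 + 24*h - 32) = (h - 1)*(h + 4)*(h^4 - 2*h^3 - 12*h^2 + 8*h + 32) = (h - 2)*(h - 1)*(h + 4)*(h^3 - 12*h - 16) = (h - 2)*(h - 1)*(h + 2)*(h + 4)*(h^2 - 2*h - 8) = (h - 2)*(h - 1)*(h + 2)^2*(h + 4)*(h - 4)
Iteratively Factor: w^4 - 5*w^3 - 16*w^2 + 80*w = (w)*(w^3 - 5*w^2 - 16*w + 80) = w*(w + 4)*(w^2 - 9*w + 20) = w*(w - 5)*(w + 4)*(w - 4)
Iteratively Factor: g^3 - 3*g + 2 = (g + 2)*(g^2 - 2*g + 1) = (g - 1)*(g + 2)*(g - 1)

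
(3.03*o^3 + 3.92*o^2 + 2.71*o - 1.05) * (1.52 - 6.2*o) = -18.786*o^4 - 19.6984*o^3 - 10.8436*o^2 + 10.6292*o - 1.596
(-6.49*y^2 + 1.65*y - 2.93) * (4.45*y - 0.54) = -28.8805*y^3 + 10.8471*y^2 - 13.9295*y + 1.5822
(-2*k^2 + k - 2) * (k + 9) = -2*k^3 - 17*k^2 + 7*k - 18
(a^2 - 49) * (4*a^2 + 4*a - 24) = 4*a^4 + 4*a^3 - 220*a^2 - 196*a + 1176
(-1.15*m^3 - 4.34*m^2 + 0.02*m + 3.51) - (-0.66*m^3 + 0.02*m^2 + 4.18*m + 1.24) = -0.49*m^3 - 4.36*m^2 - 4.16*m + 2.27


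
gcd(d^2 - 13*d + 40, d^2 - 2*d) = 1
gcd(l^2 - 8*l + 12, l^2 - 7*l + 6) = l - 6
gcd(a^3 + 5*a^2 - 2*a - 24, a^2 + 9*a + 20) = a + 4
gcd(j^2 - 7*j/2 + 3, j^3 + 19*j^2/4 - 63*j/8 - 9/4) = j - 3/2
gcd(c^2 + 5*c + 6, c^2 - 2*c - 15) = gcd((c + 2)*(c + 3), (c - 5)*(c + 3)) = c + 3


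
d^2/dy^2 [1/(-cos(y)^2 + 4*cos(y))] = ((1 - cos(2*y))^2 + 15*cos(y) + 9*cos(2*y) - 3*cos(3*y) - 27)/((cos(y) - 4)^3*cos(y)^3)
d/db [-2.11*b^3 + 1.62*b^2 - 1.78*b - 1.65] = -6.33*b^2 + 3.24*b - 1.78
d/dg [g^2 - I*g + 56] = 2*g - I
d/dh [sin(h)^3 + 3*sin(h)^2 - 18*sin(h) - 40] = 3*(sin(h)^2 + 2*sin(h) - 6)*cos(h)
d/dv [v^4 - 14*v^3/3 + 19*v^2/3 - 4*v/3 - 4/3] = 4*v^3 - 14*v^2 + 38*v/3 - 4/3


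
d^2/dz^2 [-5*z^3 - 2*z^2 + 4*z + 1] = -30*z - 4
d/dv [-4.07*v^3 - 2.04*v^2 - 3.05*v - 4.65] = -12.21*v^2 - 4.08*v - 3.05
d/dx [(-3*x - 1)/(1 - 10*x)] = -13/(10*x - 1)^2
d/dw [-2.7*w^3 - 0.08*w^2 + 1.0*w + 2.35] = -8.1*w^2 - 0.16*w + 1.0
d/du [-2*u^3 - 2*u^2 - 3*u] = -6*u^2 - 4*u - 3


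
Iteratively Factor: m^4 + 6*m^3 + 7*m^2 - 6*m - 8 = (m + 2)*(m^3 + 4*m^2 - m - 4) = (m + 1)*(m + 2)*(m^2 + 3*m - 4) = (m - 1)*(m + 1)*(m + 2)*(m + 4)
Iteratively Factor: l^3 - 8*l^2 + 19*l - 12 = (l - 4)*(l^2 - 4*l + 3) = (l - 4)*(l - 3)*(l - 1)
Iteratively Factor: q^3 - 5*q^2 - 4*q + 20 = (q + 2)*(q^2 - 7*q + 10) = (q - 5)*(q + 2)*(q - 2)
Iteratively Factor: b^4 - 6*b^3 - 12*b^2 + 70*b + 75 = (b + 3)*(b^3 - 9*b^2 + 15*b + 25) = (b - 5)*(b + 3)*(b^2 - 4*b - 5) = (b - 5)*(b + 1)*(b + 3)*(b - 5)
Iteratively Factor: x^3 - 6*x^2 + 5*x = (x - 5)*(x^2 - x) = (x - 5)*(x - 1)*(x)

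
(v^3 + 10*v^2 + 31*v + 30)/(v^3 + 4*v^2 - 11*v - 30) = (v + 3)/(v - 3)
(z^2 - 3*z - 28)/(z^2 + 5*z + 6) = (z^2 - 3*z - 28)/(z^2 + 5*z + 6)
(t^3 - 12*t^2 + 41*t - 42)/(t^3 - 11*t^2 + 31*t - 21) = (t - 2)/(t - 1)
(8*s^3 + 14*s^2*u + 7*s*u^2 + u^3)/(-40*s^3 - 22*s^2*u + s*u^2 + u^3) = (-s - u)/(5*s - u)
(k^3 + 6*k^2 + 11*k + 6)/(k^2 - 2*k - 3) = (k^2 + 5*k + 6)/(k - 3)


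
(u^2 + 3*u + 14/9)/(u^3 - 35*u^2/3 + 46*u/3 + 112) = (u + 2/3)/(u^2 - 14*u + 48)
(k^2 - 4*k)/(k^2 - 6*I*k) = (k - 4)/(k - 6*I)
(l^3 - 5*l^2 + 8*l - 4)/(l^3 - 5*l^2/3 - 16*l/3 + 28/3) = 3*(l - 1)/(3*l + 7)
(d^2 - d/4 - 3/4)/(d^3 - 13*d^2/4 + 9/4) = 1/(d - 3)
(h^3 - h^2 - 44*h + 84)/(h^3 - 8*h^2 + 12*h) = (h + 7)/h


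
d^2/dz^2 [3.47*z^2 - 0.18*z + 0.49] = 6.94000000000000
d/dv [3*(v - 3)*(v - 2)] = 6*v - 15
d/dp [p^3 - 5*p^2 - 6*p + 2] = 3*p^2 - 10*p - 6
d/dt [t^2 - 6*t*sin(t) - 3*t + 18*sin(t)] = -6*t*cos(t) + 2*t - 6*sin(t) + 18*cos(t) - 3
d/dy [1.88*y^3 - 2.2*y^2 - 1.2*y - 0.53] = 5.64*y^2 - 4.4*y - 1.2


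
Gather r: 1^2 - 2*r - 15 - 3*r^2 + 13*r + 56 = -3*r^2 + 11*r + 42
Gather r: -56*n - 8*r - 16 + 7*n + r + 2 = -49*n - 7*r - 14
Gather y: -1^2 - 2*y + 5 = 4 - 2*y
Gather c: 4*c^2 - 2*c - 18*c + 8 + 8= 4*c^2 - 20*c + 16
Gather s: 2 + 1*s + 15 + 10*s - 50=11*s - 33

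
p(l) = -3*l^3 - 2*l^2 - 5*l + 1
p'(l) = -9*l^2 - 4*l - 5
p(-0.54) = 3.59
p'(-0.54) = -5.46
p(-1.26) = 10.13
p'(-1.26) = -14.25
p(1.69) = -27.64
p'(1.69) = -37.46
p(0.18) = 0.02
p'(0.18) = -6.01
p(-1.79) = 20.75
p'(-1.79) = -26.68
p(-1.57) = 15.53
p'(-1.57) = -20.90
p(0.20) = -0.10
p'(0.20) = -6.16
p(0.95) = -8.13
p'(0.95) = -16.92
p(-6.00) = 607.00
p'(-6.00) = -305.00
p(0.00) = 1.00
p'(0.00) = -5.00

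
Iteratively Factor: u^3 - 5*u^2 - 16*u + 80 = (u - 5)*(u^2 - 16) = (u - 5)*(u - 4)*(u + 4)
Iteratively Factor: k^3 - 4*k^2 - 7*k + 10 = (k - 5)*(k^2 + k - 2) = (k - 5)*(k - 1)*(k + 2)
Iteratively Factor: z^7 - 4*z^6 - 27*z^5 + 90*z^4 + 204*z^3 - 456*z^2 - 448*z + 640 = (z - 2)*(z^6 - 2*z^5 - 31*z^4 + 28*z^3 + 260*z^2 + 64*z - 320) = (z - 5)*(z - 2)*(z^5 + 3*z^4 - 16*z^3 - 52*z^2 + 64) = (z - 5)*(z - 2)*(z + 2)*(z^4 + z^3 - 18*z^2 - 16*z + 32) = (z - 5)*(z - 2)*(z + 2)*(z + 4)*(z^3 - 3*z^2 - 6*z + 8) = (z - 5)*(z - 2)*(z - 1)*(z + 2)*(z + 4)*(z^2 - 2*z - 8) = (z - 5)*(z - 4)*(z - 2)*(z - 1)*(z + 2)*(z + 4)*(z + 2)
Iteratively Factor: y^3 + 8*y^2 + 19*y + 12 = (y + 4)*(y^2 + 4*y + 3) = (y + 1)*(y + 4)*(y + 3)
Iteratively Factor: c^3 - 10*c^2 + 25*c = (c)*(c^2 - 10*c + 25) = c*(c - 5)*(c - 5)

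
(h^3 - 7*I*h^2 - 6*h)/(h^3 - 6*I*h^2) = (h - I)/h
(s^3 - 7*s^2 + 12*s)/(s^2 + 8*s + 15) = s*(s^2 - 7*s + 12)/(s^2 + 8*s + 15)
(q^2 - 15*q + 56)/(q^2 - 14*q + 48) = (q - 7)/(q - 6)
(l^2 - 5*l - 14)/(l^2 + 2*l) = (l - 7)/l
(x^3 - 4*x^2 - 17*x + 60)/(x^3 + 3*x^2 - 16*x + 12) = (x^3 - 4*x^2 - 17*x + 60)/(x^3 + 3*x^2 - 16*x + 12)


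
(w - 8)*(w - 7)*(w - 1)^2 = w^4 - 17*w^3 + 87*w^2 - 127*w + 56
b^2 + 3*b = b*(b + 3)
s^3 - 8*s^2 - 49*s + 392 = (s - 8)*(s - 7)*(s + 7)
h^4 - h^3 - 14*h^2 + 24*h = h*(h - 3)*(h - 2)*(h + 4)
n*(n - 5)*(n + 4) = n^3 - n^2 - 20*n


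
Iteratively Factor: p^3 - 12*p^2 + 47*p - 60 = (p - 4)*(p^2 - 8*p + 15) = (p - 5)*(p - 4)*(p - 3)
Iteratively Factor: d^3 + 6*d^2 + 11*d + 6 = (d + 1)*(d^2 + 5*d + 6) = (d + 1)*(d + 3)*(d + 2)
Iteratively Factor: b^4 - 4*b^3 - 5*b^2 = (b)*(b^3 - 4*b^2 - 5*b) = b*(b + 1)*(b^2 - 5*b) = b^2*(b + 1)*(b - 5)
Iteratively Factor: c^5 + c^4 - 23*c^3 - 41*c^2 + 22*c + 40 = (c - 5)*(c^4 + 6*c^3 + 7*c^2 - 6*c - 8) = (c - 5)*(c + 2)*(c^3 + 4*c^2 - c - 4) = (c - 5)*(c + 2)*(c + 4)*(c^2 - 1) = (c - 5)*(c - 1)*(c + 2)*(c + 4)*(c + 1)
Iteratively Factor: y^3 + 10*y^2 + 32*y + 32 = (y + 4)*(y^2 + 6*y + 8) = (y + 2)*(y + 4)*(y + 4)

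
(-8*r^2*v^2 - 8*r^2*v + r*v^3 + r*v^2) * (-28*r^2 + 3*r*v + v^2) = 224*r^4*v^2 + 224*r^4*v - 52*r^3*v^3 - 52*r^3*v^2 - 5*r^2*v^4 - 5*r^2*v^3 + r*v^5 + r*v^4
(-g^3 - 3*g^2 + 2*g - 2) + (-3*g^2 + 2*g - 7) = -g^3 - 6*g^2 + 4*g - 9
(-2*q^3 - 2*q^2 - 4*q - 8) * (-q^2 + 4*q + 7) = 2*q^5 - 6*q^4 - 18*q^3 - 22*q^2 - 60*q - 56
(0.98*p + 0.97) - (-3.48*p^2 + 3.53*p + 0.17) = 3.48*p^2 - 2.55*p + 0.8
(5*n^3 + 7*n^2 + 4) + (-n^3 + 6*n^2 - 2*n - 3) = 4*n^3 + 13*n^2 - 2*n + 1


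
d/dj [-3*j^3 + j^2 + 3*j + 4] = -9*j^2 + 2*j + 3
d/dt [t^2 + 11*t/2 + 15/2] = 2*t + 11/2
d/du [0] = 0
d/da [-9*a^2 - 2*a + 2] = -18*a - 2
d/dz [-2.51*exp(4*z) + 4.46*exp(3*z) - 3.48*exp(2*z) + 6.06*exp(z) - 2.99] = (-10.04*exp(3*z) + 13.38*exp(2*z) - 6.96*exp(z) + 6.06)*exp(z)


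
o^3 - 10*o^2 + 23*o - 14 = (o - 7)*(o - 2)*(o - 1)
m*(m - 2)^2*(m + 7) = m^4 + 3*m^3 - 24*m^2 + 28*m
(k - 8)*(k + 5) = k^2 - 3*k - 40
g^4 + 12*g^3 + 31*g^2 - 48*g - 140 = (g - 2)*(g + 2)*(g + 5)*(g + 7)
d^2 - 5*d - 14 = (d - 7)*(d + 2)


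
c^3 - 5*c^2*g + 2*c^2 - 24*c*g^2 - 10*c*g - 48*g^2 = (c + 2)*(c - 8*g)*(c + 3*g)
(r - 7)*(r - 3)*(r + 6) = r^3 - 4*r^2 - 39*r + 126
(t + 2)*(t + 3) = t^2 + 5*t + 6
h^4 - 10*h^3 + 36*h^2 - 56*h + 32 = (h - 4)*(h - 2)^3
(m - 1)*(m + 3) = m^2 + 2*m - 3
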